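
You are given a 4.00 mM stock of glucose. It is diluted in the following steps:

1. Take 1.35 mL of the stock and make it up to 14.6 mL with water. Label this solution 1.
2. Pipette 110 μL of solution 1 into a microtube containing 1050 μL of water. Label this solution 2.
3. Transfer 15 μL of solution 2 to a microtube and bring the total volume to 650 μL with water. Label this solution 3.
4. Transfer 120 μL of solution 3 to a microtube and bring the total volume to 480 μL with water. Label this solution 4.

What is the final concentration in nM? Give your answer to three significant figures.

Step 1: 1.35 mL brought to 14.6 mL → factor 14.6/1.35 = 10.815
Step 2: 110 μL + 1050 μL = 1160 μL total → factor 1160/110 = 10.545
Step 3: 15 μL brought to 650 μL → factor 650/15 = 43.333
Step 4: 120 μL brought to 480 μL → factor 480/120 = 4
Overall dilution factor = 10.815 × 10.545 × 43.333 × 4 = 19768
Final = 4.00 mM / 19768 = 0.0002023 mM = 202 nM

202 nM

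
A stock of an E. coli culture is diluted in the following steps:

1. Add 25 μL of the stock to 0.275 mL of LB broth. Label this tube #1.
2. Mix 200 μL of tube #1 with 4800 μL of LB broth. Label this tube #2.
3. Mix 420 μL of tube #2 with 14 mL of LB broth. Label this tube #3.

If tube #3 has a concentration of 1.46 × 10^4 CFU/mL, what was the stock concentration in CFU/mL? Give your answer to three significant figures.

1.50 × 10^8 CFU/mL

Step 1: 25 μL + 0.275 mL = 300 μL total → factor 300/25 = 12
Step 2: 200 μL + 4800 μL = 5000 μL total → factor 5000/200 = 25
Step 3: 420 μL + 14 mL = 14420 μL total → factor 14420/420 = 34.333
Overall dilution factor = 12 × 25 × 34.333 = 10300
Stock = 1.46 × 10^4 CFU/mL × 10300 = 1.50 × 10^8 CFU/mL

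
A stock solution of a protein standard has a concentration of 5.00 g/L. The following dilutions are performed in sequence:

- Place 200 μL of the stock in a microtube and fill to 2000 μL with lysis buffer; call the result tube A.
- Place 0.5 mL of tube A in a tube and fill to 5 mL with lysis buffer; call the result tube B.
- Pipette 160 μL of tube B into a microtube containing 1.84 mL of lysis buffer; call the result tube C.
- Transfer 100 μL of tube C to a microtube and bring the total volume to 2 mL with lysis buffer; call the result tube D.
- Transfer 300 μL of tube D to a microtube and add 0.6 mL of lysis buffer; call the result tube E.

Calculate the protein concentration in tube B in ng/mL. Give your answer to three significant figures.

Step 1: 200 μL brought to 2000 μL → factor 2000/200 = 10
Step 2: 0.5 mL brought to 5 mL → factor 5/0.5 = 10
Dilution factor through tube B = 10 × 10 = 100
[tube B] = 5.00 g/L / 100 = 0.05000 g/L = 5.00 × 10^4 ng/mL

5.00 × 10^4 ng/mL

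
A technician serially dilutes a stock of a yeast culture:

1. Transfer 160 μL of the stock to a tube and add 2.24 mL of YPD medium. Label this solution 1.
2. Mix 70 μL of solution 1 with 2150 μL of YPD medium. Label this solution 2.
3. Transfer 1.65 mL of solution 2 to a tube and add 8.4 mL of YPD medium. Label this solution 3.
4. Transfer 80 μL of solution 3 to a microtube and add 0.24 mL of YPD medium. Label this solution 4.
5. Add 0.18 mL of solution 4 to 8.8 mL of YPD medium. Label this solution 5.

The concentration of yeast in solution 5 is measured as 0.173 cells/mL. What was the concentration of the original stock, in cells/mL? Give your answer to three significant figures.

1.00 × 10^5 cells/mL

Step 1: 160 μL + 2.24 mL = 2400 μL total → factor 2400/160 = 15
Step 2: 70 μL + 2150 μL = 2220 μL total → factor 2220/70 = 31.714
Step 3: 1.65 mL + 8.4 mL = 10.05 mL total → factor 10.05/1.65 = 6.0909
Step 4: 80 μL + 0.24 mL = 320 μL total → factor 320/80 = 4
Step 5: 0.18 mL + 8.8 mL = 8.98 mL total → factor 8.98/0.18 = 49.889
Overall dilution factor = 15 × 31.714 × 6.0909 × 4 × 49.889 = 5.7822 × 10^5
Stock = 0.173 cells/mL × 5.7822 × 10^5 = 1.00 × 10^5 cells/mL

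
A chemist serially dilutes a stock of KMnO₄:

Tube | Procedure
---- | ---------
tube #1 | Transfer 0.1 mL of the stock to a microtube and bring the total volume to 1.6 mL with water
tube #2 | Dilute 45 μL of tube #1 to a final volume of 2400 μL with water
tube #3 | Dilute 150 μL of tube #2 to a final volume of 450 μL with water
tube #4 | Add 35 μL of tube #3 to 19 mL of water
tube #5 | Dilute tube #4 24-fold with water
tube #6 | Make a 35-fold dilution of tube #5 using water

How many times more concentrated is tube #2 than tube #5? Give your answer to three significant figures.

Step 1: 0.1 mL brought to 1.6 mL → factor 1.6/0.1 = 16
Step 2: 45 μL brought to 2400 μL → factor 2400/45 = 53.333
Step 3: 150 μL brought to 450 μL → factor 450/150 = 3
Step 4: 35 μL + 19 mL = 19035 μL total → factor 19035/35 = 543.86
Step 5: 24-fold → factor 24
Dilution factor to tube #2 = 853.33; to tube #5 = 3.3415 × 10^7
[tube #2]/[tube #5] = (factor to tube #5)/(factor to tube #2) = 3.3415 × 10^7/853.33 = 3.92 × 10^4

3.92 × 10^4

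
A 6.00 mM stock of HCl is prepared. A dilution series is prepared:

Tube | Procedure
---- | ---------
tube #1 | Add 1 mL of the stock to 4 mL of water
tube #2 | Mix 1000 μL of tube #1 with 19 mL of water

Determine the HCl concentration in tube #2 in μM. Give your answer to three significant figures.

60.0 μM

Step 1: 1 mL + 4 mL = 5 mL total → factor 5/1 = 5
Step 2: 1000 μL + 19 mL = 20000 μL total → factor 20000/1000 = 20
Overall dilution factor = 5 × 20 = 100
Final = 6.00 mM / 100 = 0.06000 mM = 60.0 μM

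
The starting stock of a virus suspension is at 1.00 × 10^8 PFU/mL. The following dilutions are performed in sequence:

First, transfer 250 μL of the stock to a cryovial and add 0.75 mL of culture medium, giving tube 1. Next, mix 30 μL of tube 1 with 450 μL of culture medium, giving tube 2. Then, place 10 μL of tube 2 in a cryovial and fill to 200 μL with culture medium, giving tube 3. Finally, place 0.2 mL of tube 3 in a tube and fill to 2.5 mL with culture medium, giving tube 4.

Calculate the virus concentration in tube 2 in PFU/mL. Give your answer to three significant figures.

Step 1: 250 μL + 0.75 mL = 1000 μL total → factor 1000/250 = 4
Step 2: 30 μL + 450 μL = 480 μL total → factor 480/30 = 16
Dilution factor through tube 2 = 4 × 16 = 64
[tube 2] = 1.00 × 10^8 PFU/mL / 64 = 1.56 × 10^6 PFU/mL

1.56 × 10^6 PFU/mL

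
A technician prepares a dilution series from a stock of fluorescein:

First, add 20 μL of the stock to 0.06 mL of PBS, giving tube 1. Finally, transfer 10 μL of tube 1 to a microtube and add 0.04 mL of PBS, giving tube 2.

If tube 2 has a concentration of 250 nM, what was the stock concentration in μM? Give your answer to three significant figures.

5.00 μM

Step 1: 20 μL + 0.06 mL = 80 μL total → factor 80/20 = 4
Step 2: 10 μL + 0.04 mL = 50 μL total → factor 50/10 = 5
Overall dilution factor = 4 × 5 = 20
Stock = 250 nM × 20 = 5000 nM = 5.00 μM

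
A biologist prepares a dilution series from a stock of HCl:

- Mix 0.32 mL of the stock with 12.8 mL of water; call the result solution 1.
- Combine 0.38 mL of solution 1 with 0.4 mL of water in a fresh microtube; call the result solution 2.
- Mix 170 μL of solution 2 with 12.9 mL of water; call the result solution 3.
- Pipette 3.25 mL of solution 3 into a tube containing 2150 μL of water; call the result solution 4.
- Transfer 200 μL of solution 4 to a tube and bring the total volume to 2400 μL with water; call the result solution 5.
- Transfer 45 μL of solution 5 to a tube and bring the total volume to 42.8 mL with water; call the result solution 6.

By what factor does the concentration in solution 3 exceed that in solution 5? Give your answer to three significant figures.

19.9

Step 1: 0.32 mL + 12.8 mL = 13.12 mL total → factor 13.12/0.32 = 41
Step 2: 0.38 mL + 0.4 mL = 0.78 mL total → factor 0.78/0.38 = 2.0526
Step 3: 170 μL + 12.9 mL = 13070 μL total → factor 13070/170 = 76.882
Step 4: 3.25 mL + 2150 μL = 5.4 mL total → factor 5.4/3.25 = 1.6615
Step 5: 200 μL brought to 2400 μL → factor 2400/200 = 12
Dilution factor to solution 3 = 6470.3; to solution 5 = 1.2901 × 10^5
[solution 3]/[solution 5] = (factor to solution 5)/(factor to solution 3) = 1.2901 × 10^5/6470.3 = 19.9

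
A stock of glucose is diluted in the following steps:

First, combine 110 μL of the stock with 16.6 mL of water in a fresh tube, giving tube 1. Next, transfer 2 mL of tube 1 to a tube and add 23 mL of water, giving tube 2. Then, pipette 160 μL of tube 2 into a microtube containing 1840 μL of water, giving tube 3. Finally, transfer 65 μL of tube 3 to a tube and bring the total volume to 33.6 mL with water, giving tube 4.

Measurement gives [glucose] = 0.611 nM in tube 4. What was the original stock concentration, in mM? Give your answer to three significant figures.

Step 1: 110 μL + 16.6 mL = 16710 μL total → factor 16710/110 = 151.91
Step 2: 2 mL + 23 mL = 25 mL total → factor 25/2 = 12.5
Step 3: 160 μL + 1840 μL = 2000 μL total → factor 2000/160 = 12.5
Step 4: 65 μL brought to 33.6 mL → factor 33600/65 = 516.92
Overall dilution factor = 151.91 × 12.5 × 12.5 × 516.92 = 1.227 × 10^7
Stock = 0.611 nM × 1.227 × 10^7 = 7.497 × 10^6 nM = 7.50 mM

7.50 mM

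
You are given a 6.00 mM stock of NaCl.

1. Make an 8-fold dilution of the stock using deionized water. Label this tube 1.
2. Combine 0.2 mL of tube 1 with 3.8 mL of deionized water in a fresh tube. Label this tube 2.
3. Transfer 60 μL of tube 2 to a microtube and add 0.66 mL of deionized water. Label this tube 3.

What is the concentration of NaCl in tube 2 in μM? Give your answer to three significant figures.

Step 1: 8-fold → factor 8
Step 2: 0.2 mL + 3.8 mL = 4 mL total → factor 4/0.2 = 20
Dilution factor through tube 2 = 8 × 20 = 160
[tube 2] = 6.00 mM / 160 = 0.03750 mM = 37.5 μM

37.5 μM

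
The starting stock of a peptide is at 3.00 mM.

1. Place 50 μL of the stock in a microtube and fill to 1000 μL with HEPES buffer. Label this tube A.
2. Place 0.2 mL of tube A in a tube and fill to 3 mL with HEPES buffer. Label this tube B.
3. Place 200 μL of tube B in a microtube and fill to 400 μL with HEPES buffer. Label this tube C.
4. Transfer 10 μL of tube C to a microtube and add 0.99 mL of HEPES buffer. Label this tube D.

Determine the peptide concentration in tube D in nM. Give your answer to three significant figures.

Step 1: 50 μL brought to 1000 μL → factor 1000/50 = 20
Step 2: 0.2 mL brought to 3 mL → factor 3/0.2 = 15
Step 3: 200 μL brought to 400 μL → factor 400/200 = 2
Step 4: 10 μL + 0.99 mL = 1000 μL total → factor 1000/10 = 100
Overall dilution factor = 20 × 15 × 2 × 100 = 60000
Final = 3.00 mM / 60000 = 5.000 × 10^-5 mM = 50.0 nM

50.0 nM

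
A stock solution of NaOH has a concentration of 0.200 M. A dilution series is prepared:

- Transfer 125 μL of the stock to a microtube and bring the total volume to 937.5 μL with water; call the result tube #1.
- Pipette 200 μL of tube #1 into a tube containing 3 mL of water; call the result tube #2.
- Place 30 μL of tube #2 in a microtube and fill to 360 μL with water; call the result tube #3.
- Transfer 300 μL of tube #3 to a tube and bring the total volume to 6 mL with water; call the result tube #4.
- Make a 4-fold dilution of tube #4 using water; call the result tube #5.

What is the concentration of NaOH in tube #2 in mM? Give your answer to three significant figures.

Step 1: 125 μL brought to 937.5 μL → factor 937.5/125 = 7.5
Step 2: 200 μL + 3 mL = 3200 μL total → factor 3200/200 = 16
Dilution factor through tube #2 = 7.5 × 16 = 120
[tube #2] = 0.200 M / 120 = 0.001667 M = 1.67 mM

1.67 mM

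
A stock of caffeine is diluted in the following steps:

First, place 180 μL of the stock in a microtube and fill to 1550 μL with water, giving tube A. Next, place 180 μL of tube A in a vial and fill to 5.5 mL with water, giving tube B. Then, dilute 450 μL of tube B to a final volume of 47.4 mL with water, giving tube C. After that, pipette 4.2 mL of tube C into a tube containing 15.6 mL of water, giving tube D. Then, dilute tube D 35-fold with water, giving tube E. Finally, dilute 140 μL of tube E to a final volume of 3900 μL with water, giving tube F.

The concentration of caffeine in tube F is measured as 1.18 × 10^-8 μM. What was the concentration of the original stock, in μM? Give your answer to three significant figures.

Step 1: 180 μL brought to 1550 μL → factor 1550/180 = 8.6111
Step 2: 180 μL brought to 5.5 mL → factor 5500/180 = 30.556
Step 3: 450 μL brought to 47.4 mL → factor 47400/450 = 105.33
Step 4: 4.2 mL + 15.6 mL = 19.8 mL total → factor 19.8/4.2 = 4.7143
Step 5: 35-fold → factor 35
Step 6: 140 μL brought to 3900 μL → factor 3900/140 = 27.857
Overall dilution factor = 8.6111 × 30.556 × 105.33 × 4.7143 × 35 × 27.857 = 1.2739 × 10^8
Stock = 1.18 × 10^-8 μM × 1.2739 × 10^8 = 1.50 μM

1.50 μM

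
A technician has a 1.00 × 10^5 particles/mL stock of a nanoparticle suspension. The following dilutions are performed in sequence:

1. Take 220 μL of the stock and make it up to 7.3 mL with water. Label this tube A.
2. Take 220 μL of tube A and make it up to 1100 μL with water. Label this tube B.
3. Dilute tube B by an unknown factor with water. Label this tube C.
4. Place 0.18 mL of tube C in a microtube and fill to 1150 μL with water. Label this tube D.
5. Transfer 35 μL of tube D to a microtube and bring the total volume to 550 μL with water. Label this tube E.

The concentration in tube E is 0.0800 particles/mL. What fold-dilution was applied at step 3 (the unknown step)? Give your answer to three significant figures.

Step 1: 220 μL brought to 7.3 mL → factor 7300/220 = 33.182
Step 2: 220 μL brought to 1100 μL → factor 1100/220 = 5
Step 3: unknown factor x
Step 4: 0.18 mL brought to 1150 μL → factor 1.15/0.18 = 6.3889
Step 5: 35 μL brought to 550 μL → factor 550/35 = 15.714
Product of known-step factors = 16657
Overall factor = 1.00 × 10^5 particles/mL / (0.0800 particles/mL) = 1.25 × 10^6
x = 1.25 × 10^6 / 16657 = 75.0

75.0-fold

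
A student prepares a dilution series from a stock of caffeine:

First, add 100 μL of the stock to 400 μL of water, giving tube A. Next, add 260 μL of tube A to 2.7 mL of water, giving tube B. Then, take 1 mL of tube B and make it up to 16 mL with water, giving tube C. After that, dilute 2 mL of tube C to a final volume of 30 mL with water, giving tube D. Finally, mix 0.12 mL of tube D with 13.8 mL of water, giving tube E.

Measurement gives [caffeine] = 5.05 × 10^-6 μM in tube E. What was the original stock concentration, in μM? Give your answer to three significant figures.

Step 1: 100 μL + 400 μL = 500 μL total → factor 500/100 = 5
Step 2: 260 μL + 2.7 mL = 2960 μL total → factor 2960/260 = 11.385
Step 3: 1 mL brought to 16 mL → factor 16/1 = 16
Step 4: 2 mL brought to 30 mL → factor 30/2 = 15
Step 5: 0.12 mL + 13.8 mL = 13.92 mL total → factor 13.92/0.12 = 116
Overall dilution factor = 5 × 11.385 × 16 × 15 × 116 = 1.5847 × 10^6
Stock = 5.05 × 10^-6 μM × 1.5847 × 10^6 = 8.00 μM

8.00 μM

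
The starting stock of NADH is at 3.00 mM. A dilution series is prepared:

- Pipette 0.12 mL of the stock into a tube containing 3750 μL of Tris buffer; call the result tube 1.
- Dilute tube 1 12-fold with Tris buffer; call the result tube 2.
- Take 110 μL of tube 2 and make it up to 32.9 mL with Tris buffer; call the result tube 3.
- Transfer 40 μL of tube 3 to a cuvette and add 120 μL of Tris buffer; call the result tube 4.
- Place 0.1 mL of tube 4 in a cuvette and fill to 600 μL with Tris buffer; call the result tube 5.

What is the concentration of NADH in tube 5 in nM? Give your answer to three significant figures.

Step 1: 0.12 mL + 3750 μL = 3.87 mL total → factor 3.87/0.12 = 32.25
Step 2: 12-fold → factor 12
Step 3: 110 μL brought to 32.9 mL → factor 32900/110 = 299.09
Step 4: 40 μL + 120 μL = 160 μL total → factor 160/40 = 4
Step 5: 0.1 mL brought to 600 μL → factor 0.6/0.1 = 6
Overall dilution factor = 32.25 × 12 × 299.09 × 4 × 6 = 2.778 × 10^6
Final = 3.00 mM / 2.778 × 10^6 = 1.080 × 10^-6 mM = 1.08 nM

1.08 nM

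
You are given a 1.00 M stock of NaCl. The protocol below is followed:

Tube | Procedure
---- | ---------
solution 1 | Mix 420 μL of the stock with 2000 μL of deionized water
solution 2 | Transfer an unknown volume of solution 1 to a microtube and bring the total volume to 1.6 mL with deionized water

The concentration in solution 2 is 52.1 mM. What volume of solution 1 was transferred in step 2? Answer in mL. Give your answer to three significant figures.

Step 1: 420 μL + 2000 μL = 2420 μL total → factor 2420/420 = 5.7619
Step 2: v brought to 1.6 mL → factor = 1.6 mL/v
Product of known-step factors = 5.7619
Overall factor = 1.00 M / (52.1 mM) = 19.194
Step-2 factor = 19.194 / 5.7619 = 3.3312
v = 1.6 mL / 3.3312 = 0.480 mL

0.480 mL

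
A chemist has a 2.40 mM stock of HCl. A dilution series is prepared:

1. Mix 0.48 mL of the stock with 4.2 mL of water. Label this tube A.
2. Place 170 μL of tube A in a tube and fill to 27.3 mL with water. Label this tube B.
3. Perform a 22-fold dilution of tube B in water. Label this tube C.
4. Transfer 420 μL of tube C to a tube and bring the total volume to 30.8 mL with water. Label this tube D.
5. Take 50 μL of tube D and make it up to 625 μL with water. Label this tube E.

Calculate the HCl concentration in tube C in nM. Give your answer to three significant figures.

Step 1: 0.48 mL + 4.2 mL = 4.68 mL total → factor 4.68/0.48 = 9.75
Step 2: 170 μL brought to 27.3 mL → factor 27300/170 = 160.59
Step 3: 22-fold → factor 22
Dilution factor through tube C = 9.75 × 160.59 × 22 = 34446
[tube C] = 2.40 mM / 34446 = 6.967 × 10^-5 mM = 69.7 nM

69.7 nM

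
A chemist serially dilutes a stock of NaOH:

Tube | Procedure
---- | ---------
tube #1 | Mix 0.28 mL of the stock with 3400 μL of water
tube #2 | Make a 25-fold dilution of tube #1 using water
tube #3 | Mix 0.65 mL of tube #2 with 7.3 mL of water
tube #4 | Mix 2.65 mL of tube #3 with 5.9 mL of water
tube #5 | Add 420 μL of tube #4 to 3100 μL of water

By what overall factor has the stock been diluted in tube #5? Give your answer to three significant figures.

1.09 × 10^5

Step 1: 0.28 mL + 3400 μL = 3.68 mL total → factor 3.68/0.28 = 13.143
Step 2: 25-fold → factor 25
Step 3: 0.65 mL + 7.3 mL = 7.95 mL total → factor 7.95/0.65 = 12.231
Step 4: 2.65 mL + 5.9 mL = 8.55 mL total → factor 8.55/2.65 = 3.2264
Step 5: 420 μL + 3100 μL = 3520 μL total → factor 3520/420 = 8.381
Overall dilution factor = 13.143 × 25 × 12.231 × 3.2264 × 8.381 = 1.0867 × 10^5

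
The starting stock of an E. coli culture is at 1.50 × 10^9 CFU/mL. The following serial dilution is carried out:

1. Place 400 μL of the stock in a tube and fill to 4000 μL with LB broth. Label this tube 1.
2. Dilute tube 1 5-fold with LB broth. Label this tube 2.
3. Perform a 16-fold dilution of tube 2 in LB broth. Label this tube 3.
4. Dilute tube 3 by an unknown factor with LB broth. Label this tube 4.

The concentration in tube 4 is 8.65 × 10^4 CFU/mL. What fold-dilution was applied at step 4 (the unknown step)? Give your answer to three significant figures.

Step 1: 400 μL brought to 4000 μL → factor 4000/400 = 10
Step 2: 5-fold → factor 5
Step 3: 16-fold → factor 16
Step 4: unknown factor x
Product of known-step factors = 800
Overall factor = 1.50 × 10^9 CFU/mL / (8.65 × 10^4 CFU/mL) = 17341
x = 17341 / 800 = 21.7

21.7-fold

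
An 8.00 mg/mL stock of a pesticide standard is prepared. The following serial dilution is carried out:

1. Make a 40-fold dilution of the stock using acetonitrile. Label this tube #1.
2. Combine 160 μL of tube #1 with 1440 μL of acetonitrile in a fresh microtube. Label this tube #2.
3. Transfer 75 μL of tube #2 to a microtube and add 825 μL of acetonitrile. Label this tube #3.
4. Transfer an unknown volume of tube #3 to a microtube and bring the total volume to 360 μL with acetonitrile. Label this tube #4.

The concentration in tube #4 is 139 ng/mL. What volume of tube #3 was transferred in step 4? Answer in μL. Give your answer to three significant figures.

30.0 μL

Step 1: 40-fold → factor 40
Step 2: 160 μL + 1440 μL = 1600 μL total → factor 1600/160 = 10
Step 3: 75 μL + 825 μL = 900 μL total → factor 900/75 = 12
Step 4: v brought to 360 μL → factor = 360 μL/v
Product of known-step factors = 4800
Overall factor = 8.00 mg/mL / (139 ng/mL) = 57554
Step-4 factor = 57554 / 4800 = 11.99
v = 360 μL / 11.99 = 30.0 μL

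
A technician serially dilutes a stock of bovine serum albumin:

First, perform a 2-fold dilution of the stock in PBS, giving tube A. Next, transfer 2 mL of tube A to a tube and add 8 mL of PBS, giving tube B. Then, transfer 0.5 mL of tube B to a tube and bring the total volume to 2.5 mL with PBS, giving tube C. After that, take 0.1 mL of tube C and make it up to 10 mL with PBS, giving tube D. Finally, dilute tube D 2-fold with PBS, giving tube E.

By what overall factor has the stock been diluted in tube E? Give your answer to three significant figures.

Step 1: 2-fold → factor 2
Step 2: 2 mL + 8 mL = 10 mL total → factor 10/2 = 5
Step 3: 0.5 mL brought to 2.5 mL → factor 2.5/0.5 = 5
Step 4: 0.1 mL brought to 10 mL → factor 10/0.1 = 100
Step 5: 2-fold → factor 2
Overall dilution factor = 2 × 5 × 5 × 100 × 2 = 10000

1.00 × 10^4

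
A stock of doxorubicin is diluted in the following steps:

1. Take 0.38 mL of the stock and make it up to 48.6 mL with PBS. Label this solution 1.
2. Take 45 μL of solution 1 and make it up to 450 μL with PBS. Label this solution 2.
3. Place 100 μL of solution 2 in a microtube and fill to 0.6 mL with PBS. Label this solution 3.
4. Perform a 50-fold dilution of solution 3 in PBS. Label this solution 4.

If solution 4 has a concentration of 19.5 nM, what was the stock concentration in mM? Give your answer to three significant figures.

Step 1: 0.38 mL brought to 48.6 mL → factor 48.6/0.38 = 127.89
Step 2: 45 μL brought to 450 μL → factor 450/45 = 10
Step 3: 100 μL brought to 0.6 mL → factor 600/100 = 6
Step 4: 50-fold → factor 50
Overall dilution factor = 127.89 × 10 × 6 × 50 = 3.8368 × 10^5
Stock = 19.5 nM × 3.8368 × 10^5 = 7.482 × 10^6 nM = 7.48 mM

7.48 mM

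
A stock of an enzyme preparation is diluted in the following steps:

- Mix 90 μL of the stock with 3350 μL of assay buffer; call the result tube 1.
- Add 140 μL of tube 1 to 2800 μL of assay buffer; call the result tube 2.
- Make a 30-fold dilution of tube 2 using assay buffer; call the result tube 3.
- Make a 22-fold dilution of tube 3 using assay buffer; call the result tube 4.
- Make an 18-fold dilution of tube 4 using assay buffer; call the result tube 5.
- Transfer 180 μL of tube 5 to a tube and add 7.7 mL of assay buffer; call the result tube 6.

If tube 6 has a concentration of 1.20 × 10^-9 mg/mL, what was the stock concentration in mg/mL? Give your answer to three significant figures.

Step 1: 90 μL + 3350 μL = 3440 μL total → factor 3440/90 = 38.222
Step 2: 140 μL + 2800 μL = 2940 μL total → factor 2940/140 = 21
Step 3: 30-fold → factor 30
Step 4: 22-fold → factor 22
Step 5: 18-fold → factor 18
Step 6: 180 μL + 7.7 mL = 7880 μL total → factor 7880/180 = 43.778
Overall dilution factor = 38.222 × 21 × 30 × 22 × 18 × 43.778 = 4.1745 × 10^8
Stock = 1.20 × 10^-9 mg/mL × 4.1745 × 10^8 = 0.501 mg/mL

0.501 mg/mL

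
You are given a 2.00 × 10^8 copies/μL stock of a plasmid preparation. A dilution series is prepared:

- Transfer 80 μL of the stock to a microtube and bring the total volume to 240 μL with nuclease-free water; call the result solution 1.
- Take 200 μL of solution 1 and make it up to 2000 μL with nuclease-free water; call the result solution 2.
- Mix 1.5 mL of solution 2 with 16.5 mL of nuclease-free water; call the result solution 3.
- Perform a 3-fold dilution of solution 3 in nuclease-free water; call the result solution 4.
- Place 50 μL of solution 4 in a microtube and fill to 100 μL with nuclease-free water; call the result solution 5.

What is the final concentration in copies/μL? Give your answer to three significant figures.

9.26 × 10^4 copies/μL

Step 1: 80 μL brought to 240 μL → factor 240/80 = 3
Step 2: 200 μL brought to 2000 μL → factor 2000/200 = 10
Step 3: 1.5 mL + 16.5 mL = 18 mL total → factor 18/1.5 = 12
Step 4: 3-fold → factor 3
Step 5: 50 μL brought to 100 μL → factor 100/50 = 2
Overall dilution factor = 3 × 10 × 12 × 3 × 2 = 2160
Final = 2.00 × 10^8 copies/μL / 2160 = 9.26 × 10^4 copies/μL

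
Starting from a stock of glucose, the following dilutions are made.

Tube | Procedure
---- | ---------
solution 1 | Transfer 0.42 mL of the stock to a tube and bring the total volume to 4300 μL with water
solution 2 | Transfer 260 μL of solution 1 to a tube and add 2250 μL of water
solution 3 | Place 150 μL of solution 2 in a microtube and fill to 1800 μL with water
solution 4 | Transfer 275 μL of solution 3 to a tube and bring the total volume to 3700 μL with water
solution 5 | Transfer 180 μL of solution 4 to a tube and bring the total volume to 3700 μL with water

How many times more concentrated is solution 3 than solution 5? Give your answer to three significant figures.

277

Step 1: 0.42 mL brought to 4300 μL → factor 4.3/0.42 = 10.238
Step 2: 260 μL + 2250 μL = 2510 μL total → factor 2510/260 = 9.6538
Step 3: 150 μL brought to 1800 μL → factor 1800/150 = 12
Step 4: 275 μL brought to 3700 μL → factor 3700/275 = 13.455
Step 5: 180 μL brought to 3700 μL → factor 3700/180 = 20.556
Dilution factor to solution 3 = 1186; to solution 5 = 3.2802 × 10^5
[solution 3]/[solution 5] = (factor to solution 5)/(factor to solution 3) = 3.2802 × 10^5/1186 = 277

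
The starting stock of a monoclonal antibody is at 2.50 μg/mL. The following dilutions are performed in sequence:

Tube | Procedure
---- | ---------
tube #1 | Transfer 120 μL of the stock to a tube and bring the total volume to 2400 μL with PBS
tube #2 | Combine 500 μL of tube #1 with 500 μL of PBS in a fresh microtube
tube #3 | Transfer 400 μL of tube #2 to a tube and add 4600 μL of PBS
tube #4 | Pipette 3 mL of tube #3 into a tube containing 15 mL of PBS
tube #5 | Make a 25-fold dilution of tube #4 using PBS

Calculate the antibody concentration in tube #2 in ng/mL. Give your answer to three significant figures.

Step 1: 120 μL brought to 2400 μL → factor 2400/120 = 20
Step 2: 500 μL + 500 μL = 1000 μL total → factor 1000/500 = 2
Dilution factor through tube #2 = 20 × 2 = 40
[tube #2] = 2.50 μg/mL / 40 = 0.06250 μg/mL = 62.5 ng/mL

62.5 ng/mL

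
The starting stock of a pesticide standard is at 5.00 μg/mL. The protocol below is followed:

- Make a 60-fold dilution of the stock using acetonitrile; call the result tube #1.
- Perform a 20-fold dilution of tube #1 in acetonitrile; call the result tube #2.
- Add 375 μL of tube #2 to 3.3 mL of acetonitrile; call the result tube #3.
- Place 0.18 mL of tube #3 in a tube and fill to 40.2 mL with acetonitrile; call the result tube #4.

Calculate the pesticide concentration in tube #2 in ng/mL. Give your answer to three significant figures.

4.17 ng/mL

Step 1: 60-fold → factor 60
Step 2: 20-fold → factor 20
Dilution factor through tube #2 = 60 × 20 = 1200
[tube #2] = 5.00 μg/mL / 1200 = 0.004167 μg/mL = 4.17 ng/mL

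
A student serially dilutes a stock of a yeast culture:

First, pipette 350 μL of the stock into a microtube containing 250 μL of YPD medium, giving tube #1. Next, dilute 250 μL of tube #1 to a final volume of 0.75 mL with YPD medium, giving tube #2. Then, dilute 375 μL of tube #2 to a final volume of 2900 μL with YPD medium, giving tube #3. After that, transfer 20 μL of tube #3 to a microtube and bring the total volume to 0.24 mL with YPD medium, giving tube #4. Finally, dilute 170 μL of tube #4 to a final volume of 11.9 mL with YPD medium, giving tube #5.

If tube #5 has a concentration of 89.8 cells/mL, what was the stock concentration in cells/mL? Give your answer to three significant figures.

3.00 × 10^6 cells/mL

Step 1: 350 μL + 250 μL = 600 μL total → factor 600/350 = 1.7143
Step 2: 250 μL brought to 0.75 mL → factor 750/250 = 3
Step 3: 375 μL brought to 2900 μL → factor 2900/375 = 7.7333
Step 4: 20 μL brought to 0.24 mL → factor 240/20 = 12
Step 5: 170 μL brought to 11.9 mL → factor 11900/170 = 70
Overall dilution factor = 1.7143 × 3 × 7.7333 × 12 × 70 = 33408
Stock = 89.8 cells/mL × 33408 = 3.00 × 10^6 cells/mL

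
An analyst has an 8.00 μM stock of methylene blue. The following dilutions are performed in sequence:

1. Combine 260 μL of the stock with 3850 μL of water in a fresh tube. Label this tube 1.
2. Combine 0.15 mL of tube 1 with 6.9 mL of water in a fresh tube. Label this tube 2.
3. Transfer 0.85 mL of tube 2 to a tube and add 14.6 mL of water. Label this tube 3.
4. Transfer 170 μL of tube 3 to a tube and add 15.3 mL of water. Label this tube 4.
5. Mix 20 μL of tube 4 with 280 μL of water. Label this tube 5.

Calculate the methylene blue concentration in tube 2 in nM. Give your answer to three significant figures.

Step 1: 260 μL + 3850 μL = 4110 μL total → factor 4110/260 = 15.808
Step 2: 0.15 mL + 6.9 mL = 7.05 mL total → factor 7.05/0.15 = 47
Dilution factor through tube 2 = 15.808 × 47 = 742.96
[tube 2] = 8.00 μM / 742.96 = 0.01077 μM = 10.8 nM

10.8 nM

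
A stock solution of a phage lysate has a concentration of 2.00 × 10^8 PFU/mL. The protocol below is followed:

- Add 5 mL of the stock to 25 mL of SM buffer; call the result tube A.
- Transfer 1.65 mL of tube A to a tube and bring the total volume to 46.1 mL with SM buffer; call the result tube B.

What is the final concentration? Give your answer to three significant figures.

Step 1: 5 mL + 25 mL = 30 mL total → factor 30/5 = 6
Step 2: 1.65 mL brought to 46.1 mL → factor 46.1/1.65 = 27.939
Overall dilution factor = 6 × 27.939 = 167.64
Final = 2.00 × 10^8 PFU/mL / 167.64 = 1.19 × 10^6 PFU/mL

1.19 × 10^6 PFU/mL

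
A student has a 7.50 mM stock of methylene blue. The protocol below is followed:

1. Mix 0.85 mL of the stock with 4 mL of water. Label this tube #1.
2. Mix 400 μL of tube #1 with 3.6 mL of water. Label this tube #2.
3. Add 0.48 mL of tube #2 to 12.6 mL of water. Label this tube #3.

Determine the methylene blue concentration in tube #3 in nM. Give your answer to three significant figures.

Step 1: 0.85 mL + 4 mL = 4.85 mL total → factor 4.85/0.85 = 5.7059
Step 2: 400 μL + 3.6 mL = 4000 μL total → factor 4000/400 = 10
Step 3: 0.48 mL + 12.6 mL = 13.08 mL total → factor 13.08/0.48 = 27.25
Overall dilution factor = 5.7059 × 10 × 27.25 = 1554.9
Final = 7.50 mM / 1554.9 = 0.004824 mM = 4.82 × 10^3 nM

4.82 × 10^3 nM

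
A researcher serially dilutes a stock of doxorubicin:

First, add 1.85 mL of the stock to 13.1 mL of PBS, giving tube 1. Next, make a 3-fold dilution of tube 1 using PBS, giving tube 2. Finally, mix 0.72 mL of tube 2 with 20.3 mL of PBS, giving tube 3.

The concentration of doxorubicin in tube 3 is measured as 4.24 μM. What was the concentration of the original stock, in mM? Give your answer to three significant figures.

Step 1: 1.85 mL + 13.1 mL = 14.95 mL total → factor 14.95/1.85 = 8.0811
Step 2: 3-fold → factor 3
Step 3: 0.72 mL + 20.3 mL = 21.02 mL total → factor 21.02/0.72 = 29.194
Overall dilution factor = 8.0811 × 3 × 29.194 = 707.77
Stock = 4.24 μM × 707.77 = 3001 μM = 3.00 mM

3.00 mM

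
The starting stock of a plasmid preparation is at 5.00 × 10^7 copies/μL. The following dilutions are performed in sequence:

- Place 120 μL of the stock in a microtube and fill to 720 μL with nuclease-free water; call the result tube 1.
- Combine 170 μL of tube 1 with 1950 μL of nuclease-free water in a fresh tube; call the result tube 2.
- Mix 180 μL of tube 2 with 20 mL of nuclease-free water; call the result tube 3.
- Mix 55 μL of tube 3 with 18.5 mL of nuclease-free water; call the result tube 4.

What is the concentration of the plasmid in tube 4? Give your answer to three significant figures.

Step 1: 120 μL brought to 720 μL → factor 720/120 = 6
Step 2: 170 μL + 1950 μL = 2120 μL total → factor 2120/170 = 12.471
Step 3: 180 μL + 20 mL = 20180 μL total → factor 20180/180 = 112.11
Step 4: 55 μL + 18.5 mL = 18555 μL total → factor 18555/55 = 337.36
Overall dilution factor = 6 × 12.471 × 112.11 × 337.36 = 2.83 × 10^6
Final = 5.00 × 10^7 copies/μL / 2.83 × 10^6 = 17.7 copies/μL

17.7 copies/μL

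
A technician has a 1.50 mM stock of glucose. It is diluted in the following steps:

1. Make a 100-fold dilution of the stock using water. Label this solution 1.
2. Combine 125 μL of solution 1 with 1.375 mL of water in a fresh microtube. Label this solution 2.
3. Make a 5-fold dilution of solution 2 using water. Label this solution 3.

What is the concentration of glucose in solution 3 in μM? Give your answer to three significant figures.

0.250 μM

Step 1: 100-fold → factor 100
Step 2: 125 μL + 1.375 mL = 1500 μL total → factor 1500/125 = 12
Step 3: 5-fold → factor 5
Overall dilution factor = 100 × 12 × 5 = 6000
Final = 1.50 mM / 6000 = 0.0002500 mM = 0.250 μM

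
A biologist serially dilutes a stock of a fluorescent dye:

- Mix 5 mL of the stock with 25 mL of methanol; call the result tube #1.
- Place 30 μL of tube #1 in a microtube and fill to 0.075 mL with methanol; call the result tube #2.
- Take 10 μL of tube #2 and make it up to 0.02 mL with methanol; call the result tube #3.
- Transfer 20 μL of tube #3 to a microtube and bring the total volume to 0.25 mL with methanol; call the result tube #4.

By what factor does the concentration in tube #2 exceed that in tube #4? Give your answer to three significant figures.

25.0

Step 1: 5 mL + 25 mL = 30 mL total → factor 30/5 = 6
Step 2: 30 μL brought to 0.075 mL → factor 75/30 = 2.5
Step 3: 10 μL brought to 0.02 mL → factor 20/10 = 2
Step 4: 20 μL brought to 0.25 mL → factor 250/20 = 12.5
Dilution factor to tube #2 = 15; to tube #4 = 375
[tube #2]/[tube #4] = (factor to tube #4)/(factor to tube #2) = 375/15 = 25.0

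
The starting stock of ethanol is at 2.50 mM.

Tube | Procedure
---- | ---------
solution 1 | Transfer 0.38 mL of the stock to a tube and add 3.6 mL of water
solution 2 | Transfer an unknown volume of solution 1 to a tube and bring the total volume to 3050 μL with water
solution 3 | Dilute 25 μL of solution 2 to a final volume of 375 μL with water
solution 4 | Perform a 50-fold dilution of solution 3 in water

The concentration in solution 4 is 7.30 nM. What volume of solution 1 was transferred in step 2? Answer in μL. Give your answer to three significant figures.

70.0 μL

Step 1: 0.38 mL + 3.6 mL = 3.98 mL total → factor 3.98/0.38 = 10.474
Step 2: v brought to 3050 μL → factor = 3050 μL/v
Step 3: 25 μL brought to 375 μL → factor 375/25 = 15
Step 4: 50-fold → factor 50
Product of known-step factors = 7855.3
Overall factor = 2.50 mM / (7.30 nM) = 3.4247 × 10^5
Step-2 factor = 3.4247 × 10^5 / 7855.3 = 43.597
v = 3050 μL / 43.597 = 70.0 μL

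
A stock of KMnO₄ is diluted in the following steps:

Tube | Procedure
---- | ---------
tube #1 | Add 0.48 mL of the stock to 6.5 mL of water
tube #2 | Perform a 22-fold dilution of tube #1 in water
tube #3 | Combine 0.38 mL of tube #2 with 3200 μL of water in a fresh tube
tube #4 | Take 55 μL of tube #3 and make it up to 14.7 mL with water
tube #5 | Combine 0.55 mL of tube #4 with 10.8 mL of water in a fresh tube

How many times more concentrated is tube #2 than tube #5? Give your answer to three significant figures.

Step 1: 0.48 mL + 6.5 mL = 6.98 mL total → factor 6.98/0.48 = 14.542
Step 2: 22-fold → factor 22
Step 3: 0.38 mL + 3200 μL = 3.58 mL total → factor 3.58/0.38 = 9.4211
Step 4: 55 μL brought to 14.7 mL → factor 14700/55 = 267.27
Step 5: 0.55 mL + 10.8 mL = 11.35 mL total → factor 11.35/0.55 = 20.636
Dilution factor to tube #2 = 319.92; to tube #5 = 1.6624 × 10^7
[tube #2]/[tube #5] = (factor to tube #5)/(factor to tube #2) = 1.6624 × 10^7/319.92 = 5.20 × 10^4

5.20 × 10^4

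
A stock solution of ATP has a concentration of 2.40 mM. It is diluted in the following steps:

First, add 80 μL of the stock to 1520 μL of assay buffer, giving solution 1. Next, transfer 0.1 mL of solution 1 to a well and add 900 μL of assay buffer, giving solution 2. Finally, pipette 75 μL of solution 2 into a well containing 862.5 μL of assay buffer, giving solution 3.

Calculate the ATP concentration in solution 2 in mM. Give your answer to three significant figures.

0.0120 mM

Step 1: 80 μL + 1520 μL = 1600 μL total → factor 1600/80 = 20
Step 2: 0.1 mL + 900 μL = 1 mL total → factor 1/0.1 = 10
Dilution factor through solution 2 = 20 × 10 = 200
[solution 2] = 2.40 mM / 200 = 0.0120 mM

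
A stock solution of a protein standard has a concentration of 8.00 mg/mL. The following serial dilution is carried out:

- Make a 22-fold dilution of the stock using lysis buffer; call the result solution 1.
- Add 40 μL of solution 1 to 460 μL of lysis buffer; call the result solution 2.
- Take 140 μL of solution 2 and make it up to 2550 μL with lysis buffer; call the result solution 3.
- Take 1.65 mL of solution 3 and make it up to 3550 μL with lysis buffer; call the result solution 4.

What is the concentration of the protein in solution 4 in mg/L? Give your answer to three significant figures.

Step 1: 22-fold → factor 22
Step 2: 40 μL + 460 μL = 500 μL total → factor 500/40 = 12.5
Step 3: 140 μL brought to 2550 μL → factor 2550/140 = 18.214
Step 4: 1.65 mL brought to 3550 μL → factor 3.55/1.65 = 2.1515
Overall dilution factor = 22 × 12.5 × 18.214 × 2.1515 = 10777
Final = 8.00 mg/mL / 10777 = 0.0007423 mg/mL = 0.742 mg/L

0.742 mg/L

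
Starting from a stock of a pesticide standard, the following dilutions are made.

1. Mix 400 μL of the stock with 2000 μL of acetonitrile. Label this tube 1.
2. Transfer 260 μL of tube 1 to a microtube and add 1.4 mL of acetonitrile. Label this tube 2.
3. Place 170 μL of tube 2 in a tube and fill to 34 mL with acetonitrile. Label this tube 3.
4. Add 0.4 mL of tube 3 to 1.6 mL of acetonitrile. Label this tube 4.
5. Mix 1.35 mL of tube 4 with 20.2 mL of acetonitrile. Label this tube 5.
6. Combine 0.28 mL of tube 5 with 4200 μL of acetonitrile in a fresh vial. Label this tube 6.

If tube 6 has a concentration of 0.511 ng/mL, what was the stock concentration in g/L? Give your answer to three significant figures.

Step 1: 400 μL + 2000 μL = 2400 μL total → factor 2400/400 = 6
Step 2: 260 μL + 1.4 mL = 1660 μL total → factor 1660/260 = 6.3846
Step 3: 170 μL brought to 34 mL → factor 34000/170 = 200
Step 4: 0.4 mL + 1.6 mL = 2 mL total → factor 2/0.4 = 5
Step 5: 1.35 mL + 20.2 mL = 21.55 mL total → factor 21.55/1.35 = 15.963
Step 6: 0.28 mL + 4200 μL = 4.48 mL total → factor 4.48/0.28 = 16
Overall dilution factor = 6 × 6.3846 × 200 × 5 × 15.963 × 16 = 9.7841 × 10^6
Stock = 0.511 ng/mL × 9.7841 × 10^6 = 5.000 × 10^6 ng/mL = 5.00 g/L

5.00 g/L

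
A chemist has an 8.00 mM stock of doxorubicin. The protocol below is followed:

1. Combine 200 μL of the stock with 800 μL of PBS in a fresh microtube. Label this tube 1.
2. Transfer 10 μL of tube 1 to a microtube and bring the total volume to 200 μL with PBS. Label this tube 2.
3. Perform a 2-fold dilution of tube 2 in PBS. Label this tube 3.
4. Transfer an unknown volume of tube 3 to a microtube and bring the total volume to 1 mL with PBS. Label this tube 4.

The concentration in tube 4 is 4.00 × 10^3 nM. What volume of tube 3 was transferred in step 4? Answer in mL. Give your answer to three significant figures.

Step 1: 200 μL + 800 μL = 1000 μL total → factor 1000/200 = 5
Step 2: 10 μL brought to 200 μL → factor 200/10 = 20
Step 3: 2-fold → factor 2
Step 4: v brought to 1 mL → factor = 1 mL/v
Product of known-step factors = 200
Overall factor = 8.00 mM / (4.00 × 10^3 nM) = 2000
Step-4 factor = 2000 / 200 = 10
v = 1 mL / 10 = 0.100 mL

0.100 mL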